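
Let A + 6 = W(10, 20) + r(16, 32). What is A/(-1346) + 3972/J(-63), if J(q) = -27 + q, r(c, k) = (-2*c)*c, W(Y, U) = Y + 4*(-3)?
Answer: -441626/10095 ≈ -43.747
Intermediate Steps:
W(Y, U) = -12 + Y (W(Y, U) = Y - 12 = -12 + Y)
r(c, k) = -2*c²
A = -520 (A = -6 + ((-12 + 10) - 2*16²) = -6 + (-2 - 2*256) = -6 + (-2 - 512) = -6 - 514 = -520)
A/(-1346) + 3972/J(-63) = -520/(-1346) + 3972/(-27 - 63) = -520*(-1/1346) + 3972/(-90) = 260/673 + 3972*(-1/90) = 260/673 - 662/15 = -441626/10095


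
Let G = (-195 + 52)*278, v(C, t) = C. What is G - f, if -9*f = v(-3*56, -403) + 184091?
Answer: -173863/9 ≈ -19318.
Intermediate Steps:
G = -39754 (G = -143*278 = -39754)
f = -183923/9 (f = -(-3*56 + 184091)/9 = -(-168 + 184091)/9 = -1/9*183923 = -183923/9 ≈ -20436.)
G - f = -39754 - 1*(-183923/9) = -39754 + 183923/9 = -173863/9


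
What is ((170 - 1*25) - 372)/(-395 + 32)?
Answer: 227/363 ≈ 0.62534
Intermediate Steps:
((170 - 1*25) - 372)/(-395 + 32) = ((170 - 25) - 372)/(-363) = (145 - 372)*(-1/363) = -227*(-1/363) = 227/363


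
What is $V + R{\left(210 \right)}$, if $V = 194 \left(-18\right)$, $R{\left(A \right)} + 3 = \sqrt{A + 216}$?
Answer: $-3495 + \sqrt{426} \approx -3474.4$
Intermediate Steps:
$R{\left(A \right)} = -3 + \sqrt{216 + A}$ ($R{\left(A \right)} = -3 + \sqrt{A + 216} = -3 + \sqrt{216 + A}$)
$V = -3492$
$V + R{\left(210 \right)} = -3492 - \left(3 - \sqrt{216 + 210}\right) = -3492 - \left(3 - \sqrt{426}\right) = -3495 + \sqrt{426}$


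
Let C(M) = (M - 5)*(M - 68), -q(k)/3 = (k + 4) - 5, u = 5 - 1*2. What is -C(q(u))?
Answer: -814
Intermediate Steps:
u = 3 (u = 5 - 2 = 3)
q(k) = 3 - 3*k (q(k) = -3*((k + 4) - 5) = -3*((4 + k) - 5) = -3*(-1 + k) = 3 - 3*k)
C(M) = (-68 + M)*(-5 + M) (C(M) = (-5 + M)*(-68 + M) = (-68 + M)*(-5 + M))
-C(q(u)) = -(340 + (3 - 3*3)**2 - 73*(3 - 3*3)) = -(340 + (3 - 9)**2 - 73*(3 - 9)) = -(340 + (-6)**2 - 73*(-6)) = -(340 + 36 + 438) = -1*814 = -814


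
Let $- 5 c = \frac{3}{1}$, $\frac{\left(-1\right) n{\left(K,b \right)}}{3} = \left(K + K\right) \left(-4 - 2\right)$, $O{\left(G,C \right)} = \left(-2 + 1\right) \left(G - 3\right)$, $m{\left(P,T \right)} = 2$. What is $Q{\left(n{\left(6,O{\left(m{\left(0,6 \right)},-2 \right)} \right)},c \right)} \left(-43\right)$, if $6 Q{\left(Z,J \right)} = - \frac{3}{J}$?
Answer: $- \frac{215}{6} \approx -35.833$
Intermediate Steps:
$O{\left(G,C \right)} = 3 - G$ ($O{\left(G,C \right)} = - (-3 + G) = 3 - G$)
$n{\left(K,b \right)} = 36 K$ ($n{\left(K,b \right)} = - 3 \left(K + K\right) \left(-4 - 2\right) = - 3 \cdot 2 K \left(-6\right) = - 3 \left(- 12 K\right) = 36 K$)
$c = - \frac{3}{5}$ ($c = - \frac{3 \cdot 1^{-1}}{5} = - \frac{3 \cdot 1}{5} = \left(- \frac{1}{5}\right) 3 = - \frac{3}{5} \approx -0.6$)
$Q{\left(Z,J \right)} = - \frac{1}{2 J}$ ($Q{\left(Z,J \right)} = \frac{\left(-3\right) \frac{1}{J}}{6} = - \frac{1}{2 J}$)
$Q{\left(n{\left(6,O{\left(m{\left(0,6 \right)},-2 \right)} \right)},c \right)} \left(-43\right) = - \frac{1}{2 \left(- \frac{3}{5}\right)} \left(-43\right) = \left(- \frac{1}{2}\right) \left(- \frac{5}{3}\right) \left(-43\right) = \frac{5}{6} \left(-43\right) = - \frac{215}{6}$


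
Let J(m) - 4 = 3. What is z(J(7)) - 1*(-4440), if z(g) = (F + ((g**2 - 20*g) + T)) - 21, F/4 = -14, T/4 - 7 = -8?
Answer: 4268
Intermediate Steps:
T = -4 (T = 28 + 4*(-8) = 28 - 32 = -4)
J(m) = 7 (J(m) = 4 + 3 = 7)
F = -56 (F = 4*(-14) = -56)
z(g) = -81 + g**2 - 20*g (z(g) = (-56 + ((g**2 - 20*g) - 4)) - 21 = (-56 + (-4 + g**2 - 20*g)) - 21 = (-60 + g**2 - 20*g) - 21 = -81 + g**2 - 20*g)
z(J(7)) - 1*(-4440) = (-81 + 7**2 - 20*7) - 1*(-4440) = (-81 + 49 - 140) + 4440 = -172 + 4440 = 4268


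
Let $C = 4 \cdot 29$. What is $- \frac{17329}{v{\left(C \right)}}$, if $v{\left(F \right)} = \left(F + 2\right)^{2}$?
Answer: $- \frac{17329}{13924} \approx -1.2445$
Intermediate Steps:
$C = 116$
$v{\left(F \right)} = \left(2 + F\right)^{2}$
$- \frac{17329}{v{\left(C \right)}} = - \frac{17329}{\left(2 + 116\right)^{2}} = - \frac{17329}{118^{2}} = - \frac{17329}{13924}$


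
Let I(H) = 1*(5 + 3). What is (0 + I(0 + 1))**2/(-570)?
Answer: -32/285 ≈ -0.11228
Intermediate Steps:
I(H) = 8 (I(H) = 1*8 = 8)
(0 + I(0 + 1))**2/(-570) = (0 + 8)**2/(-570) = 8**2*(-1/570) = 64*(-1/570) = -32/285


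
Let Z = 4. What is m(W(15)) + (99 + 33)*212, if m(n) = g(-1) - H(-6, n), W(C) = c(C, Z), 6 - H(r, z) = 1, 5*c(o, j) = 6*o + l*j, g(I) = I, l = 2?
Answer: 27978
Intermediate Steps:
c(o, j) = 2*j/5 + 6*o/5 (c(o, j) = (6*o + 2*j)/5 = (2*j + 6*o)/5 = 2*j/5 + 6*o/5)
H(r, z) = 5 (H(r, z) = 6 - 1*1 = 6 - 1 = 5)
W(C) = 8/5 + 6*C/5 (W(C) = (2/5)*4 + 6*C/5 = 8/5 + 6*C/5)
m(n) = -6 (m(n) = -1 - 1*5 = -1 - 5 = -6)
m(W(15)) + (99 + 33)*212 = -6 + (99 + 33)*212 = -6 + 132*212 = -6 + 27984 = 27978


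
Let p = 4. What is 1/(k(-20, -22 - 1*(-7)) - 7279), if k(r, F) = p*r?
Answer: -1/7359 ≈ -0.00013589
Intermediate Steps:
k(r, F) = 4*r
1/(k(-20, -22 - 1*(-7)) - 7279) = 1/(4*(-20) - 7279) = 1/(-80 - 7279) = 1/(-7359) = -1/7359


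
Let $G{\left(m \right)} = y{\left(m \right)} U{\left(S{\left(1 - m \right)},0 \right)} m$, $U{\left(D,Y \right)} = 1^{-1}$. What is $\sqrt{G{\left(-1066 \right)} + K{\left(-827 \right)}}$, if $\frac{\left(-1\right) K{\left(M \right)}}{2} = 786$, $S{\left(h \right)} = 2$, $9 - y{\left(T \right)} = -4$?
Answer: $i \sqrt{15430} \approx 124.22 i$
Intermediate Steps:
$y{\left(T \right)} = 13$ ($y{\left(T \right)} = 9 - -4 = 9 + 4 = 13$)
$U{\left(D,Y \right)} = 1$
$K{\left(M \right)} = -1572$ ($K{\left(M \right)} = \left(-2\right) 786 = -1572$)
$G{\left(m \right)} = 13 m$ ($G{\left(m \right)} = 13 \cdot 1 m = 13 m$)
$\sqrt{G{\left(-1066 \right)} + K{\left(-827 \right)}} = \sqrt{13 \left(-1066\right) - 1572} = \sqrt{-13858 - 1572} = \sqrt{-15430} = i \sqrt{15430}$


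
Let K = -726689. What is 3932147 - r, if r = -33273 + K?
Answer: 4692109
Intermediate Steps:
r = -759962 (r = -33273 - 726689 = -759962)
3932147 - r = 3932147 - 1*(-759962) = 3932147 + 759962 = 4692109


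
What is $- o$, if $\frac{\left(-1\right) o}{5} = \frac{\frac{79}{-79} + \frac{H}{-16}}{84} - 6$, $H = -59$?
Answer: $- \frac{40105}{1344} \approx -29.84$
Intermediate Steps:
$o = \frac{40105}{1344}$ ($o = - 5 \left(\frac{\frac{79}{-79} - \frac{59}{-16}}{84} - 6\right) = - 5 \left(\left(79 \left(- \frac{1}{79}\right) - - \frac{59}{16}\right) \frac{1}{84} - 6\right) = - 5 \left(\left(-1 + \frac{59}{16}\right) \frac{1}{84} - 6\right) = - 5 \left(\frac{43}{16} \cdot \frac{1}{84} - 6\right) = - 5 \left(\frac{43}{1344} - 6\right) = \left(-5\right) \left(- \frac{8021}{1344}\right) = \frac{40105}{1344} \approx 29.84$)
$- o = \left(-1\right) \frac{40105}{1344} = - \frac{40105}{1344}$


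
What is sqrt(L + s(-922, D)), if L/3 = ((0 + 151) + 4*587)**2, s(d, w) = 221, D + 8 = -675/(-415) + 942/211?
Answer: 2*sqrt(4683806) ≈ 4328.4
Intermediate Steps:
D = -33433/17513 (D = -8 + (-675/(-415) + 942/211) = -8 + (-675*(-1/415) + 942*(1/211)) = -8 + (135/83 + 942/211) = -8 + 106671/17513 = -33433/17513 ≈ -1.9090)
L = 18735003 (L = 3*((0 + 151) + 4*587)**2 = 3*(151 + 2348)**2 = 3*2499**2 = 3*6245001 = 18735003)
sqrt(L + s(-922, D)) = sqrt(18735003 + 221) = sqrt(18735224) = 2*sqrt(4683806)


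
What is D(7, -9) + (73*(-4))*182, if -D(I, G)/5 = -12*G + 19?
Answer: -53779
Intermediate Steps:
D(I, G) = -95 + 60*G (D(I, G) = -5*(-12*G + 19) = -5*(19 - 12*G) = -95 + 60*G)
D(7, -9) + (73*(-4))*182 = (-95 + 60*(-9)) + (73*(-4))*182 = (-95 - 540) - 292*182 = -635 - 53144 = -53779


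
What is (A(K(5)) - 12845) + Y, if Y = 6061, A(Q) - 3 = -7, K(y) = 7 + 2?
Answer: -6788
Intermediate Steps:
K(y) = 9
A(Q) = -4 (A(Q) = 3 - 7 = -4)
(A(K(5)) - 12845) + Y = (-4 - 12845) + 6061 = -12849 + 6061 = -6788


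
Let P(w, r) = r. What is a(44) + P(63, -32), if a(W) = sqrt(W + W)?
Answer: -32 + 2*sqrt(22) ≈ -22.619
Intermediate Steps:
a(W) = sqrt(2)*sqrt(W) (a(W) = sqrt(2*W) = sqrt(2)*sqrt(W))
a(44) + P(63, -32) = sqrt(2)*sqrt(44) - 32 = sqrt(2)*(2*sqrt(11)) - 32 = 2*sqrt(22) - 32 = -32 + 2*sqrt(22)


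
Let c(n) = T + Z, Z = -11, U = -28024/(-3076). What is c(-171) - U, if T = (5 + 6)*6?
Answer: 35289/769 ≈ 45.889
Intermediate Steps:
U = 7006/769 (U = -28024*(-1/3076) = 7006/769 ≈ 9.1105)
T = 66 (T = 11*6 = 66)
c(n) = 55 (c(n) = 66 - 11 = 55)
c(-171) - U = 55 - 1*7006/769 = 55 - 7006/769 = 35289/769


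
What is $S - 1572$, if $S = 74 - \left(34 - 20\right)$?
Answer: $-1512$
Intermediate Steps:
$S = 60$ ($S = 74 - \left(34 - 20\right) = 74 - 14 = 60$)
$S - 1572 = 60 - 1572 = -1512$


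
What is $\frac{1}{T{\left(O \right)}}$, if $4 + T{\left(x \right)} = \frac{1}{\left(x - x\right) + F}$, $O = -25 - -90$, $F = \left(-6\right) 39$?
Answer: $- \frac{234}{937} \approx -0.24973$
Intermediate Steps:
$F = -234$
$O = 65$ ($O = -25 + 90 = 65$)
$T{\left(x \right)} = - \frac{937}{234}$ ($T{\left(x \right)} = -4 + \frac{1}{\left(x - x\right) - 234} = -4 + \frac{1}{0 - 234} = -4 + \frac{1}{-234} = -4 - \frac{1}{234} = - \frac{937}{234}$)
$\frac{1}{T{\left(O \right)}} = \frac{1}{- \frac{937}{234}} = - \frac{234}{937}$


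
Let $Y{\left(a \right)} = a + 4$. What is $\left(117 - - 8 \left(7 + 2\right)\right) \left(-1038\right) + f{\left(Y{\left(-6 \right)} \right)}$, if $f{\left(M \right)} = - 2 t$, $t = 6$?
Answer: $-196194$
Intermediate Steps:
$Y{\left(a \right)} = 4 + a$
$f{\left(M \right)} = -12$ ($f{\left(M \right)} = \left(-2\right) 6 = -12$)
$\left(117 - - 8 \left(7 + 2\right)\right) \left(-1038\right) + f{\left(Y{\left(-6 \right)} \right)} = \left(117 - - 8 \left(7 + 2\right)\right) \left(-1038\right) - 12 = \left(117 - \left(-8\right) 9\right) \left(-1038\right) - 12 = \left(117 - -72\right) \left(-1038\right) - 12 = \left(117 + 72\right) \left(-1038\right) - 12 = 189 \left(-1038\right) - 12 = -196182 - 12 = -196194$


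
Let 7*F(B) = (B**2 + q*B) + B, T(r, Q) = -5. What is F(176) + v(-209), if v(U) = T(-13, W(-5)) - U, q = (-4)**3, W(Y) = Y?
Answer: 21316/7 ≈ 3045.1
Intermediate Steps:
q = -64
v(U) = -5 - U
F(B) = -9*B + B**2/7 (F(B) = ((B**2 - 64*B) + B)/7 = (B**2 - 63*B)/7 = -9*B + B**2/7)
F(176) + v(-209) = (1/7)*176*(-63 + 176) + (-5 - 1*(-209)) = (1/7)*176*113 + (-5 + 209) = 19888/7 + 204 = 21316/7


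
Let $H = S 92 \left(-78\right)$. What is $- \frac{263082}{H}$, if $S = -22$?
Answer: $- \frac{43847}{26312} \approx -1.6664$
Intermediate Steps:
$H = 157872$ ($H = \left(-22\right) 92 \left(-78\right) = \left(-2024\right) \left(-78\right) = 157872$)
$- \frac{263082}{H} = - \frac{263082}{157872} = \left(-263082\right) \frac{1}{157872} = - \frac{43847}{26312}$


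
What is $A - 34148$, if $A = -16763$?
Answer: $-50911$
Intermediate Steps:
$A - 34148 = -16763 - 34148 = -50911$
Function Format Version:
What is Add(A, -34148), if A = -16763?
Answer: -50911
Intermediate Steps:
Add(A, -34148) = Add(-16763, -34148) = -50911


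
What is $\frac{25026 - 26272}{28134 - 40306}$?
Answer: $\frac{623}{6086} \approx 0.10237$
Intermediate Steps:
$\frac{25026 - 26272}{28134 - 40306} = - \frac{1246}{-12172} = \left(-1246\right) \left(- \frac{1}{12172}\right) = \frac{623}{6086}$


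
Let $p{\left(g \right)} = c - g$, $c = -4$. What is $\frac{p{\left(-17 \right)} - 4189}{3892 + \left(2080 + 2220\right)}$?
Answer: $- \frac{261}{512} \approx -0.50977$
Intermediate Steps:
$p{\left(g \right)} = -4 - g$
$\frac{p{\left(-17 \right)} - 4189}{3892 + \left(2080 + 2220\right)} = \frac{\left(-4 - -17\right) - 4189}{3892 + \left(2080 + 2220\right)} = \frac{\left(-4 + 17\right) - 4189}{3892 + 4300} = \frac{13 - 4189}{8192} = \left(-4176\right) \frac{1}{8192} = - \frac{261}{512}$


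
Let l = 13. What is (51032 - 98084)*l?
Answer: -611676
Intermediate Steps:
(51032 - 98084)*l = (51032 - 98084)*13 = -47052*13 = -611676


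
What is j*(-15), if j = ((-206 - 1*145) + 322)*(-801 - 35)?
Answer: -363660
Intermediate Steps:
j = 24244 (j = ((-206 - 145) + 322)*(-836) = (-351 + 322)*(-836) = -29*(-836) = 24244)
j*(-15) = 24244*(-15) = -363660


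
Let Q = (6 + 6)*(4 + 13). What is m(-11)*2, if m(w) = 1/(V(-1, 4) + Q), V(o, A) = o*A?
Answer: 1/100 ≈ 0.010000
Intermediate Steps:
V(o, A) = A*o
Q = 204 (Q = 12*17 = 204)
m(w) = 1/200 (m(w) = 1/(4*(-1) + 204) = 1/(-4 + 204) = 1/200)
m(-11)*2 = (1/200)*2 = 1/100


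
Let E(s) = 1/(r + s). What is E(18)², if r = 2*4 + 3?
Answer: 1/841 ≈ 0.0011891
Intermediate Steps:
r = 11 (r = 8 + 3 = 11)
E(s) = 1/(11 + s)
E(18)² = (1/(11 + 18))² = (1/29)² = 1/841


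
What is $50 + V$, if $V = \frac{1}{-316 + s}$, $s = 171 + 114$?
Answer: $\frac{1549}{31} \approx 49.968$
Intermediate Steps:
$s = 285$
$V = - \frac{1}{31}$ ($V = \frac{1}{-316 + 285} = \frac{1}{-31} = - \frac{1}{31} \approx -0.032258$)
$50 + V = 50 - \frac{1}{31} = \frac{1549}{31}$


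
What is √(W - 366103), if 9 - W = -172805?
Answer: I*√193289 ≈ 439.65*I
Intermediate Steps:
W = 172814 (W = 9 - 1*(-172805) = 9 + 172805 = 172814)
√(W - 366103) = √(172814 - 366103) = √(-193289) = I*√193289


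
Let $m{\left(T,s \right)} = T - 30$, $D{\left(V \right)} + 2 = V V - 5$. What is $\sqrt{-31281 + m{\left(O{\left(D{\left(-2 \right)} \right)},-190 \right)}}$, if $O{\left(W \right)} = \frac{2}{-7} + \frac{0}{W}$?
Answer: $\frac{i \sqrt{1534253}}{7} \approx 176.95 i$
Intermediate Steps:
$D{\left(V \right)} = -7 + V^{2}$ ($D{\left(V \right)} = -2 + \left(V V - 5\right) = -2 + \left(V^{2} - 5\right) = -2 + \left(-5 + V^{2}\right) = -7 + V^{2}$)
$O{\left(W \right)} = - \frac{2}{7}$ ($O{\left(W \right)} = 2 \left(- \frac{1}{7}\right) + 0 = - \frac{2}{7} + 0 = - \frac{2}{7}$)
$m{\left(T,s \right)} = -30 + T$ ($m{\left(T,s \right)} = T - 30 = -30 + T$)
$\sqrt{-31281 + m{\left(O{\left(D{\left(-2 \right)} \right)},-190 \right)}} = \sqrt{-31281 - \frac{212}{7}} = \sqrt{- \frac{219179}{7}} = \frac{i \sqrt{1534253}}{7}$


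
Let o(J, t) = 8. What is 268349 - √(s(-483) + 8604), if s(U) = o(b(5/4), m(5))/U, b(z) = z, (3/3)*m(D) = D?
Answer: 268349 - 2*√501803673/483 ≈ 2.6826e+5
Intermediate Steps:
m(D) = D
s(U) = 8/U
268349 - √(s(-483) + 8604) = 268349 - √(8/(-483) + 8604) = 268349 - √(8*(-1/483) + 8604) = 268349 - √(-8/483 + 8604) = 268349 - √(4155724/483) = 268349 - 2*√501803673/483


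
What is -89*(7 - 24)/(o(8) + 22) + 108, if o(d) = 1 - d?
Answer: 3133/15 ≈ 208.87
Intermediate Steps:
-89*(7 - 24)/(o(8) + 22) + 108 = -89*(7 - 24)/((1 - 1*8) + 22) + 108 = -(-1513)/((1 - 8) + 22) + 108 = -(-1513)/(-7 + 22) + 108 = -(-1513)/15 + 108 = -89*(-17/15) + 108 = 1513/15 + 108 = 3133/15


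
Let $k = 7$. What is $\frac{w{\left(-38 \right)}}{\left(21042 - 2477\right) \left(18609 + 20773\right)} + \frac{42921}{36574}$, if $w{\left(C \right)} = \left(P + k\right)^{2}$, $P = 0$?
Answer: $\frac{1120739159377}{955008310015} \approx 1.1735$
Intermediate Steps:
$w{\left(C \right)} = 49$ ($w{\left(C \right)} = \left(0 + 7\right)^{2} = 7^{2} = 49$)
$\frac{w{\left(-38 \right)}}{\left(21042 - 2477\right) \left(18609 + 20773\right)} + \frac{42921}{36574} = \frac{49}{\left(21042 - 2477\right) \left(18609 + 20773\right)} + \frac{42921}{36574} = \frac{49}{18565 \cdot 39382} + 42921 \cdot \frac{1}{36574} = \frac{49}{731126830} + \frac{42921}{36574} = 49 \cdot \frac{1}{731126830} + \frac{42921}{36574} = \frac{7}{104446690} + \frac{42921}{36574} = \frac{1120739159377}{955008310015}$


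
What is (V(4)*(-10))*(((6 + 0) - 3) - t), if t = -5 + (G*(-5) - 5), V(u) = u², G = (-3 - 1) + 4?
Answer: -2080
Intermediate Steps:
G = 0 (G = -4 + 4 = 0)
t = -10 (t = -5 + (0*(-5) - 5) = -5 + (0 - 5) = -5 - 5 = -10)
(V(4)*(-10))*(((6 + 0) - 3) - t) = (4²*(-10))*(((6 + 0) - 3) - 1*(-10)) = (16*(-10))*((6 - 3) + 10) = -160*(3 + 10) = -160*13 = -2080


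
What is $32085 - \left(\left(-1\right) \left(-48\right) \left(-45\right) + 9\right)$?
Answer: $34236$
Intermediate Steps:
$32085 - \left(\left(-1\right) \left(-48\right) \left(-45\right) + 9\right) = 32085 - \left(48 \left(-45\right) + 9\right) = 32085 - \left(-2160 + 9\right) = 32085 - -2151 = 32085 + 2151 = 34236$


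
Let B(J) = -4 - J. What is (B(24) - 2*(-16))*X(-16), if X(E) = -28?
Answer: -112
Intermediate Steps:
(B(24) - 2*(-16))*X(-16) = ((-4 - 1*24) - 2*(-16))*(-28) = ((-4 - 24) - 1*(-32))*(-28) = (-28 + 32)*(-28) = 4*(-28) = -112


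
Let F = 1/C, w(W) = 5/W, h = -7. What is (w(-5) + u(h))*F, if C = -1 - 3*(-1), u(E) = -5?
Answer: -3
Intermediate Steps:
C = 2 (C = -1 + 3 = 2)
F = 1/2 ≈ 0.50000
(w(-5) + u(h))*F = (5/(-5) - 5)*(1/2) = (5*(-1/5) - 5)*(1/2) = (-1 - 5)*(1/2) = -6*1/2 = -3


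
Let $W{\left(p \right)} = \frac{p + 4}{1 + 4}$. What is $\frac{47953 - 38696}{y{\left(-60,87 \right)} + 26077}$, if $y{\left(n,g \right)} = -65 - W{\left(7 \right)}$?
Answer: $\frac{46285}{130049} \approx 0.3559$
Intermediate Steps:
$W{\left(p \right)} = \frac{4}{5} + \frac{p}{5}$ ($W{\left(p \right)} = \frac{4 + p}{5} = \left(4 + p\right) \frac{1}{5} = \frac{4}{5} + \frac{p}{5}$)
$y{\left(n,g \right)} = - \frac{336}{5}$ ($y{\left(n,g \right)} = -65 - \left(\frac{4}{5} + \frac{1}{5} \cdot 7\right) = -65 - \left(\frac{4}{5} + \frac{7}{5}\right) = -65 - \frac{11}{5} = - \frac{336}{5}$)
$\frac{47953 - 38696}{y{\left(-60,87 \right)} + 26077} = \frac{47953 - 38696}{- \frac{336}{5} + 26077} = \frac{9257}{\frac{130049}{5}} = 9257 \cdot \frac{5}{130049} = \frac{46285}{130049}$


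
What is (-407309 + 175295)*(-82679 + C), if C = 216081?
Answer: -30951131628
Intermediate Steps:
(-407309 + 175295)*(-82679 + C) = (-407309 + 175295)*(-82679 + 216081) = -232014*133402 = -30951131628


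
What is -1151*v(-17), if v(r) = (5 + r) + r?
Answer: 33379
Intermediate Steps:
v(r) = 5 + 2*r
-1151*v(-17) = -1151*(5 + 2*(-17)) = -1151*(5 - 34) = -1151*(-29) = 33379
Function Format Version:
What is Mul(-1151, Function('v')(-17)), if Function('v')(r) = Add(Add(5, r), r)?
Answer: 33379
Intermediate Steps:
Function('v')(r) = Add(5, Mul(2, r))
Mul(-1151, Function('v')(-17)) = Mul(-1151, Add(5, Mul(2, -17))) = Mul(-1151, Add(5, -34)) = Mul(-1151, -29) = 33379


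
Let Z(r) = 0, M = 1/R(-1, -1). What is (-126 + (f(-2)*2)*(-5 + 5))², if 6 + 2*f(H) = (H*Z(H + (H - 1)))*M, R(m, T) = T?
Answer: 15876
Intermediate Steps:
M = -1 (M = 1/(-1) = -1)
f(H) = -3 (f(H) = -3 + ((H*0)*(-1))/2 = -3 + (0*(-1))/2 = -3 + (½)*0 = -3 + 0 = -3)
(-126 + (f(-2)*2)*(-5 + 5))² = (-126 + (-3*2)*(-5 + 5))² = (-126 - 6*0)² = (-126 + 0)² = (-126)² = 15876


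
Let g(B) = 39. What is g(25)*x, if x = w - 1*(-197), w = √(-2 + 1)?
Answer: 7683 + 39*I ≈ 7683.0 + 39.0*I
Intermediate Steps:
w = I (w = √(-1) = I ≈ 1.0*I)
x = 197 + I (x = I - 1*(-197) = I + 197 = 197 + I ≈ 197.0 + 1.0*I)
g(25)*x = 39*(197 + I) = 7683 + 39*I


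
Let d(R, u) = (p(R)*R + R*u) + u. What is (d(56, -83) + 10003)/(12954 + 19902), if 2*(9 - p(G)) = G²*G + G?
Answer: -204710/1369 ≈ -149.53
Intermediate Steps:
p(G) = 9 - G/2 - G³/2 (p(G) = 9 - (G²*G + G)/2 = 9 - (G³ + G)/2 = 9 - (G + G³)/2 = 9 + (-G/2 - G³/2) = 9 - G/2 - G³/2)
d(R, u) = u + R*u + R*(9 - R/2 - R³/2) (d(R, u) = ((9 - R/2 - R³/2)*R + R*u) + u = (R*(9 - R/2 - R³/2) + R*u) + u = (R*u + R*(9 - R/2 - R³/2)) + u = u + R*u + R*(9 - R/2 - R³/2))
(d(56, -83) + 10003)/(12954 + 19902) = ((-83 + 56*(-83) - ½*56*(-18 + 56 + 56³)) + 10003)/(12954 + 19902) = ((-83 - 4648 - ½*56*(-18 + 56 + 175616)) + 10003)/32856 = ((-83 - 4648 - ½*56*175654) + 10003)*(1/32856) = ((-83 - 4648 - 4918312) + 10003)*(1/32856) = (-4923043 + 10003)*(1/32856) = -4913040*1/32856 = -204710/1369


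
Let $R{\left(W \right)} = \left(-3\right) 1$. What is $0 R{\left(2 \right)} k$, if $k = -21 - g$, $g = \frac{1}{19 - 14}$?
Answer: $0$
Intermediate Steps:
$g = \frac{1}{5} \approx 0.2$
$R{\left(W \right)} = -3$
$k = - \frac{106}{5}$ ($k = -21 - \frac{1}{5} = - \frac{106}{5} \approx -21.2$)
$0 R{\left(2 \right)} k = 0 \left(-3\right) \left(- \frac{106}{5}\right) = 0 \left(- \frac{106}{5}\right) = 0$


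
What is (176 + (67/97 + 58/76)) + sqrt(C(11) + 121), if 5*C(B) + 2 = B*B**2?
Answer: 654095/3686 + sqrt(9670)/5 ≈ 197.12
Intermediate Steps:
C(B) = -2/5 + B**3/5 (C(B) = -2/5 + (B*B**2)/5 = -2/5 + B**3/5)
(176 + (67/97 + 58/76)) + sqrt(C(11) + 121) = (176 + (67/97 + 58/76)) + sqrt((-2/5 + (1/5)*11**3) + 121) = (176 + (67*(1/97) + 58*(1/76))) + sqrt((-2/5 + (1/5)*1331) + 121) = (176 + (67/97 + 29/38)) + sqrt((-2/5 + 1331/5) + 121) = (176 + 5359/3686) + sqrt(1329/5 + 121) = 654095/3686 + sqrt(1934/5) = 654095/3686 + sqrt(9670)/5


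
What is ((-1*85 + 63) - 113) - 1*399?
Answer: -534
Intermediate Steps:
((-1*85 + 63) - 113) - 1*399 = ((-85 + 63) - 113) - 399 = (-22 - 113) - 399 = -135 - 399 = -534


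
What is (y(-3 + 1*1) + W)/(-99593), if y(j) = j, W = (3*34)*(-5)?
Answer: 512/99593 ≈ 0.0051409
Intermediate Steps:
W = -510 (W = 102*(-5) = -510)
(y(-3 + 1*1) + W)/(-99593) = ((-3 + 1*1) - 510)/(-99593) = ((-3 + 1) - 510)*(-1/99593) = (-2 - 510)*(-1/99593) = -512*(-1/99593) = 512/99593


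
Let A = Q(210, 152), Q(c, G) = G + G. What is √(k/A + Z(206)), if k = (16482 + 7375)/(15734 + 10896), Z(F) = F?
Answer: √843806663332690/2023880 ≈ 14.353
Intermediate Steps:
Q(c, G) = 2*G
k = 23857/26630 ≈ 0.89587
A = 304 (A = 2*152 = 304)
√(k/A + Z(206)) = √((23857/26630)/304 + 206) = √((23857/26630)*(1/304) + 206) = √(23857/8095520 + 206) = √(1667700977/8095520) = √843806663332690/2023880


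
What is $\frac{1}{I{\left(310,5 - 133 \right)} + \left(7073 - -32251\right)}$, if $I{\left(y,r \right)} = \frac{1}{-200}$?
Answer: $\frac{200}{7864799} \approx 2.543 \cdot 10^{-5}$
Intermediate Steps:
$I{\left(y,r \right)} = - \frac{1}{200}$
$\frac{1}{I{\left(310,5 - 133 \right)} + \left(7073 - -32251\right)} = \frac{1}{- \frac{1}{200} + \left(7073 - -32251\right)} = \frac{1}{- \frac{1}{200} + \left(7073 + 32251\right)} = \frac{1}{- \frac{1}{200} + 39324} = \frac{1}{\frac{7864799}{200}} = \frac{200}{7864799}$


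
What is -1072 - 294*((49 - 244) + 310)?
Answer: -34882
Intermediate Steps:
-1072 - 294*((49 - 244) + 310) = -1072 - 294*(-195 + 310) = -1072 - 294*115 = -1072 - 33810 = -34882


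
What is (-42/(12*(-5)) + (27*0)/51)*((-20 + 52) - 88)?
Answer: -196/5 ≈ -39.200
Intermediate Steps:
(-42/(12*(-5)) + (27*0)/51)*((-20 + 52) - 88) = (-42/(-60) + 0*(1/51))*(32 - 88) = (-42*(-1/60) + 0)*(-56) = (7/10 + 0)*(-56) = (7/10)*(-56) = -196/5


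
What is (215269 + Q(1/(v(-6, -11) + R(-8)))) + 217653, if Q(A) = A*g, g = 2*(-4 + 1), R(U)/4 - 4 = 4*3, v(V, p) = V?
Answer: 12554735/29 ≈ 4.3292e+5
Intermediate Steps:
R(U) = 64 (R(U) = 16 + 4*(4*3) = 16 + 4*12 = 16 + 48 = 64)
g = -6 (g = 2*(-3) = -6)
Q(A) = -6*A (Q(A) = A*(-6) = -6*A)
(215269 + Q(1/(v(-6, -11) + R(-8)))) + 217653 = (215269 - 6/(-6 + 64)) + 217653 = (215269 - 6/58) + 217653 = (215269 - 6*1/58) + 217653 = (215269 - 3/29) + 217653 = 6242798/29 + 217653 = 12554735/29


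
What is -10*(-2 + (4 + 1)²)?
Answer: -230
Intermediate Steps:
-10*(-2 + (4 + 1)²) = -10*(-2 + 5²) = -10*(-2 + 25) = -10*23 = -230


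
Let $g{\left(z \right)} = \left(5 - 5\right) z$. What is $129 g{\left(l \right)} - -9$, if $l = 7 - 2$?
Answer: $9$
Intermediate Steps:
$l = 5$ ($l = 7 - 2 = 5$)
$g{\left(z \right)} = 0$ ($g{\left(z \right)} = 0 z = 0$)
$129 g{\left(l \right)} - -9 = 129 \cdot 0 - -9 = 0 + 9 = 9$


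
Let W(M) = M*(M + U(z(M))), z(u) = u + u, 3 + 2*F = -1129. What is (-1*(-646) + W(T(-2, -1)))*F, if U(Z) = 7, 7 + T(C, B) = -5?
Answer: -399596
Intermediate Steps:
T(C, B) = -12 (T(C, B) = -7 - 5 = -12)
F = -566 (F = -3/2 + (1/2)*(-1129) = -3/2 - 1129/2 = -566)
z(u) = 2*u
W(M) = M*(7 + M) (W(M) = M*(M + 7) = M*(7 + M))
(-1*(-646) + W(T(-2, -1)))*F = (-1*(-646) - 12*(7 - 12))*(-566) = (646 - 12*(-5))*(-566) = (646 + 60)*(-566) = 706*(-566) = -399596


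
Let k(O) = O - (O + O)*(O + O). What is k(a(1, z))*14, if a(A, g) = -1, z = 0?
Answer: -70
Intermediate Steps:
k(O) = O - 4*O**2 (k(O) = O - 2*O*2*O = O - 4*O**2)
k(a(1, z))*14 = -(1 - 4*(-1))*14 = -(1 + 4)*14 = -1*5*14 = -5*14 = -70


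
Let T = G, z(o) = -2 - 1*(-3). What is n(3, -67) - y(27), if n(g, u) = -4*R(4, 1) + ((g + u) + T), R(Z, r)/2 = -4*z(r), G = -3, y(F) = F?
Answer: -62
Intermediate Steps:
z(o) = 1 (z(o) = -2 + 3 = 1)
T = -3
R(Z, r) = -8 (R(Z, r) = 2*(-4*1) = 2*(-4) = -8)
n(g, u) = 29 + g + u (n(g, u) = -4*(-8) + ((g + u) - 3) = 32 + (-3 + g + u) = 29 + g + u)
n(3, -67) - y(27) = (29 + 3 - 67) - 1*27 = -35 - 27 = -62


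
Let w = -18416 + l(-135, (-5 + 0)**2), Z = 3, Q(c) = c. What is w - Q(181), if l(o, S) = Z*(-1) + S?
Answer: -18575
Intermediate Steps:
l(o, S) = -3 + S (l(o, S) = 3*(-1) + S = -3 + S)
w = -18394 (w = -18416 + (-3 + (-5 + 0)**2) = -18416 + (-3 + (-5)**2) = -18416 + (-3 + 25) = -18416 + 22 = -18394)
w - Q(181) = -18394 - 1*181 = -18394 - 181 = -18575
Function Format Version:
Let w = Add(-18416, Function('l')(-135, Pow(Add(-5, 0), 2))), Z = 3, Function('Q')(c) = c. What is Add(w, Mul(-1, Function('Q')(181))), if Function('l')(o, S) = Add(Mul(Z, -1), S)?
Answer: -18575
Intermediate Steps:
Function('l')(o, S) = Add(-3, S) (Function('l')(o, S) = Add(Mul(3, -1), S) = Add(-3, S))
w = -18394 (w = Add(-18416, Add(-3, Pow(Add(-5, 0), 2))) = Add(-18416, Add(-3, Pow(-5, 2))) = Add(-18416, Add(-3, 25)) = Add(-18416, 22) = -18394)
Add(w, Mul(-1, Function('Q')(181))) = Add(-18394, Mul(-1, 181)) = Add(-18394, -181) = -18575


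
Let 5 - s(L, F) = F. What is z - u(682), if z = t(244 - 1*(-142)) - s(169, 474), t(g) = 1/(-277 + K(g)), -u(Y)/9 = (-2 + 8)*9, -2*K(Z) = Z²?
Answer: 71410124/74775 ≈ 955.00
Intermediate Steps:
s(L, F) = 5 - F
K(Z) = -Z²/2
u(Y) = -486 (u(Y) = -9*(-2 + 8)*9 = -54*9 = -9*54 = -486)
t(g) = 1/(-277 - g²/2)
z = 35069474/74775 (z = -2/(554 + (244 - 1*(-142))²) - (5 - 1*474) = -2/(554 + (244 + 142)²) - (5 - 474) = -2/(554 + 386²) - 1*(-469) = -2/(554 + 148996) + 469 = -2/149550 + 469 = -2*1/149550 + 469 = -1/74775 + 469 = 35069474/74775 ≈ 469.00)
z - u(682) = 35069474/74775 - 1*(-486) = 35069474/74775 + 486 = 71410124/74775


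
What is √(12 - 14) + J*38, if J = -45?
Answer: -1710 + I*√2 ≈ -1710.0 + 1.4142*I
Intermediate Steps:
√(12 - 14) + J*38 = √(12 - 14) - 45*38 = √(-2) - 1710 = I*√2 - 1710 = -1710 + I*√2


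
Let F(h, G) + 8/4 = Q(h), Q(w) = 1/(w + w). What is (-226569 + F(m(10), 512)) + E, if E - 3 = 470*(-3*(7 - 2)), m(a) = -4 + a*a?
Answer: -44854655/192 ≈ -2.3362e+5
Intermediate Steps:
Q(w) = 1/(2*w)
m(a) = -4 + a²
E = -7047 (E = 3 + 470*(-3*(7 - 2)) = 3 + 470*(-3*5) = 3 + 470*(-15) = 3 - 7050 = -7047)
F(h, G) = -2 + 1/(2*h)
(-226569 + F(m(10), 512)) + E = (-226569 + (-2 + 1/(2*(-4 + 10²)))) - 7047 = (-226569 + (-2 + 1/(2*(-4 + 100)))) - 7047 = (-226569 + (-2 + (½)/96)) - 7047 = (-226569 + (-2 + (½)*(1/96))) - 7047 = (-226569 + (-2 + 1/192)) - 7047 = (-226569 - 383/192) - 7047 = -43501631/192 - 7047 = -44854655/192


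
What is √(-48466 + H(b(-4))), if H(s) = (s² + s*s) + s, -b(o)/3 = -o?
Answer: I*√48190 ≈ 219.52*I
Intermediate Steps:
b(o) = 3*o (b(o) = -(-3)*o = 3*o)
H(s) = s + 2*s² (H(s) = (s² + s²) + s = 2*s² + s = s + 2*s²)
√(-48466 + H(b(-4))) = √(-48466 + (3*(-4))*(1 + 2*(3*(-4)))) = √(-48466 - 12*(1 + 2*(-12))) = √(-48466 - 12*(1 - 24)) = √(-48466 - 12*(-23)) = √(-48466 + 276) = √(-48190) = I*√48190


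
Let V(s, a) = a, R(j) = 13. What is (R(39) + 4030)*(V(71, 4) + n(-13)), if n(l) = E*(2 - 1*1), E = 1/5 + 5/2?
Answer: 270881/10 ≈ 27088.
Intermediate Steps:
E = 27/10 (E = 1*(⅕) + 5*(½) = ⅕ + 5/2 = 27/10 ≈ 2.7000)
n(l) = 27/10 (n(l) = 27*(2 - 1*1)/10 = 27*(2 - 1)/10 = (27/10)*1 = 27/10)
(R(39) + 4030)*(V(71, 4) + n(-13)) = (13 + 4030)*(4 + 27/10) = 4043*(67/10) = 270881/10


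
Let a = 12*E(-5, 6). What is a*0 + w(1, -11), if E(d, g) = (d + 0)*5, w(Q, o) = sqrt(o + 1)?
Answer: I*sqrt(10) ≈ 3.1623*I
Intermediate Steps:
w(Q, o) = sqrt(1 + o)
E(d, g) = 5*d (E(d, g) = d*5 = 5*d)
a = -300 (a = 12*(5*(-5)) = 12*(-25) = -300)
a*0 + w(1, -11) = -300*0 + sqrt(1 - 11) = 0 + sqrt(-10) = 0 + I*sqrt(10) = I*sqrt(10)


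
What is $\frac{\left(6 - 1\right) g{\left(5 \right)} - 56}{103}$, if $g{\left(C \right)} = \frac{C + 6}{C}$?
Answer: $- \frac{45}{103} \approx -0.43689$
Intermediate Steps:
$g{\left(C \right)} = \frac{6 + C}{C}$
$\frac{\left(6 - 1\right) g{\left(5 \right)} - 56}{103} = \frac{\left(6 - 1\right) \frac{6 + 5}{5} - 56}{103} = \left(5 \cdot \frac{1}{5} \cdot 11 - 56\right) \frac{1}{103} = \left(5 \cdot \frac{11}{5} - 56\right) \frac{1}{103} = \left(11 - 56\right) \frac{1}{103} = \left(-45\right) \frac{1}{103} = - \frac{45}{103}$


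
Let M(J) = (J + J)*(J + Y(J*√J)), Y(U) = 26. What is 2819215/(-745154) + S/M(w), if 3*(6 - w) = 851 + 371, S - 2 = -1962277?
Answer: -1485986835205/144315465488 ≈ -10.297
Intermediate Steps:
S = -1962275 (S = 2 - 1962277 = -1962275)
w = -1204/3 (w = 6 - (851 + 371)/3 = 6 - ⅓*1222 = 6 - 1222/3 = -1204/3 ≈ -401.33)
M(J) = 2*J*(26 + J) (M(J) = (J + J)*(J + 26) = (2*J)*(26 + J) = 2*J*(26 + J))
2819215/(-745154) + S/M(w) = 2819215/(-745154) - 1962275*(-3/(2408*(26 - 1204/3))) = 2819215*(-1/745154) - 1962275/(2*(-1204/3)*(-1126/3)) = -2819215/745154 - 1962275/2711408/9 = -2819215/745154 - 1962275*9/2711408 = -2819215/745154 - 2522925/387344 = -1485986835205/144315465488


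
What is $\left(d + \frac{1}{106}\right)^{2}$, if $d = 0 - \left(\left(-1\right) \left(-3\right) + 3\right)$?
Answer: $\frac{403225}{11236} \approx 35.887$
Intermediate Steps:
$d = -6$ ($d = 0 - \left(3 + 3\right) = 0 - 6 = -6$)
$\left(d + \frac{1}{106}\right)^{2} = \left(-6 + \frac{1}{106}\right)^{2} = \left(- \frac{635}{106}\right)^{2} = \frac{403225}{11236}$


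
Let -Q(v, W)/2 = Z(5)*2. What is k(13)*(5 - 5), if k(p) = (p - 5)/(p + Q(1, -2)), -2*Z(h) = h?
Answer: 0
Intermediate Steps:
Z(h) = -h/2
Q(v, W) = 10 (Q(v, W) = -2*(-½*5)*2 = -(-5)*2 = -2*(-5) = 10)
k(p) = (-5 + p)/(10 + p) (k(p) = (p - 5)/(p + 10) = (-5 + p)/(10 + p))
k(13)*(5 - 5) = ((-5 + 13)/(10 + 13))*(5 - 5) = (8/23)*0 = 0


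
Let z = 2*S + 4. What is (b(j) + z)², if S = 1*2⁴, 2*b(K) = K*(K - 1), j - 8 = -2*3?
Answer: 1369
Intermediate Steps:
j = 2 (j = 8 - 2*3 = 8 - 6 = 2)
b(K) = K*(-1 + K)/2 (b(K) = (K*(K - 1))/2 = (K*(-1 + K))/2 = K*(-1 + K)/2)
S = 16 (S = 1*16 = 16)
z = 36 (z = 2*16 + 4 = 32 + 4 = 36)
(b(j) + z)² = ((½)*2*(-1 + 2) + 36)² = ((½)*2*1 + 36)² = (1 + 36)² = 37² = 1369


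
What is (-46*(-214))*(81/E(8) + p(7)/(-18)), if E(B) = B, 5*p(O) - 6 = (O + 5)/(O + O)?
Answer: 20773301/210 ≈ 98921.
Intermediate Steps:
p(O) = 6/5 + (5 + O)/(10*O) (p(O) = 6/5 + ((O + 5)/(O + O))/5 = 6/5 + ((5 + O)/((2*O)))/5 = 6/5 + ((5 + O)*(1/(2*O)))/5 = 6/5 + ((5 + O)/(2*O))/5 = 6/5 + (5 + O)/(10*O))
(-46*(-214))*(81/E(8) + p(7)/(-18)) = (-46*(-214))*(81/8 + ((⅒)*(5 + 13*7)/7)/(-18)) = 9844*(81*(⅛) + ((⅒)*(⅐)*(5 + 91))*(-1/18)) = 9844*(81/8 + ((⅒)*(⅐)*96)*(-1/18)) = 9844*(81/8 + (48/35)*(-1/18)) = 9844*(81/8 - 8/105) = 9844*(8441/840) = 20773301/210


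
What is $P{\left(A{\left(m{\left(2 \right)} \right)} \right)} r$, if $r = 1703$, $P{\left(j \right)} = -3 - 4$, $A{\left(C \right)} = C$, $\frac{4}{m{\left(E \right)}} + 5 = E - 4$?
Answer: $-11921$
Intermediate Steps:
$m{\left(E \right)} = \frac{4}{-9 + E}$ ($m{\left(E \right)} = \frac{4}{-5 + \left(E - 4\right)} = \frac{4}{-5 + \left(-4 + E\right)} = \frac{4}{-9 + E}$)
$P{\left(j \right)} = -7$
$P{\left(A{\left(m{\left(2 \right)} \right)} \right)} r = \left(-7\right) 1703 = -11921$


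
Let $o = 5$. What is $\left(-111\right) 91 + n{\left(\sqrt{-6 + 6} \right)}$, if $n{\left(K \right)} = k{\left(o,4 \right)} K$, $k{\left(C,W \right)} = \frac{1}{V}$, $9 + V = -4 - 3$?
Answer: $-10101$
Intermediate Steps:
$V = -16$ ($V = -9 - 7 = -16$)
$k{\left(C,W \right)} = - \frac{1}{16}$ ($k{\left(C,W \right)} = \frac{1}{-16} = - \frac{1}{16}$)
$n{\left(K \right)} = - \frac{K}{16}$
$\left(-111\right) 91 + n{\left(\sqrt{-6 + 6} \right)} = \left(-111\right) 91 - \frac{\sqrt{-6 + 6}}{16} = -10101 - \frac{\sqrt{0}}{16} = -10101 - 0 = -10101 + 0 = -10101$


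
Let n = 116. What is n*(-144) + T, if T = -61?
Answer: -16765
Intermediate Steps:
n*(-144) + T = 116*(-144) - 61 = -16704 - 61 = -16765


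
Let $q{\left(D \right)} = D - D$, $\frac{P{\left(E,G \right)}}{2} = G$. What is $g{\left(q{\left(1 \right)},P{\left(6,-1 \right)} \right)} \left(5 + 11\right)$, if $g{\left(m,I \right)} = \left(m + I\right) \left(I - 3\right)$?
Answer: $160$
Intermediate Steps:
$P{\left(E,G \right)} = 2 G$
$q{\left(D \right)} = 0$
$g{\left(m,I \right)} = \left(-3 + I\right) \left(I + m\right)$ ($g{\left(m,I \right)} = \left(I + m\right) \left(-3 + I\right) = \left(-3 + I\right) \left(I + m\right)$)
$g{\left(q{\left(1 \right)},P{\left(6,-1 \right)} \right)} \left(5 + 11\right) = \left(\left(2 \left(-1\right)\right)^{2} - 3 \cdot 2 \left(-1\right) - 0 + 2 \left(-1\right) 0\right) \left(5 + 11\right) = \left(\left(-2\right)^{2} - -6 + 0 - 0\right) 16 = \left(4 + 6 + 0 + 0\right) 16 = 10 \cdot 16 = 160$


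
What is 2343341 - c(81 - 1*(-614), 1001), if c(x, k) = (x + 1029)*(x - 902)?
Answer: 2700209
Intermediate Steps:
c(x, k) = (-902 + x)*(1029 + x) (c(x, k) = (1029 + x)*(-902 + x) = (-902 + x)*(1029 + x))
2343341 - c(81 - 1*(-614), 1001) = 2343341 - (-928158 + (81 - 1*(-614))**2 + 127*(81 - 1*(-614))) = 2343341 - (-928158 + (81 + 614)**2 + 127*(81 + 614)) = 2343341 - (-928158 + 695**2 + 127*695) = 2343341 - (-928158 + 483025 + 88265) = 2343341 - 1*(-356868) = 2343341 + 356868 = 2700209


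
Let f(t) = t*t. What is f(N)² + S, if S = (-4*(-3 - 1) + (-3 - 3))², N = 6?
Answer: 1396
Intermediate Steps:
f(t) = t²
S = 100 (S = (-4*(-4) - 6)² = (16 - 6)² = 10² = 100)
f(N)² + S = (6²)² + 100 = 36² + 100 = 1296 + 100 = 1396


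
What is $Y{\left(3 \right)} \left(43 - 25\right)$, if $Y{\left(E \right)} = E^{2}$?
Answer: $162$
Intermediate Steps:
$Y{\left(3 \right)} \left(43 - 25\right) = 3^{2} \left(43 - 25\right) = 9 \cdot 18 = 162$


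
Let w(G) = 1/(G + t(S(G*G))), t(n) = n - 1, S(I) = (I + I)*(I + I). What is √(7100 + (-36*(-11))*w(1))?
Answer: √7199 ≈ 84.847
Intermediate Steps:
S(I) = 4*I² (S(I) = (2*I)*(2*I) = 4*I²)
t(n) = -1 + n
w(G) = 1/(-1 + G + 4*G⁴) (w(G) = 1/(G + (-1 + 4*(G*G)²)) = 1/(G + (-1 + 4*(G²)²)) = 1/(G + (-1 + 4*G⁴)) = 1/(-1 + G + 4*G⁴))
√(7100 + (-36*(-11))*w(1)) = √(7100 + (-36*(-11))/(-1 + 1 + 4*1⁴)) = √(7100 + 396/(-1 + 1 + 4*1)) = √(7100 + 396/(-1 + 1 + 4)) = √(7100 + 396/4) = √(7100 + 396*(¼)) = √(7100 + 99) = √7199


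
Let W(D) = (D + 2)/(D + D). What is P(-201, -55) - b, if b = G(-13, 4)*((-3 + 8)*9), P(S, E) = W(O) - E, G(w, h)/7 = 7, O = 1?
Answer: -4297/2 ≈ -2148.5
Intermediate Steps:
W(D) = (2 + D)/(2*D) (W(D) = (2 + D)/((2*D)) = (2 + D)*(1/(2*D)) = (2 + D)/(2*D))
G(w, h) = 49 (G(w, h) = 7*7 = 49)
P(S, E) = 3/2 - E (P(S, E) = (1/2)*(2 + 1)/1 - E = (1/2)*1*3 - E = 3/2 - E)
b = 2205 (b = 49*((-3 + 8)*9) = 49*(5*9) = 49*45 = 2205)
P(-201, -55) - b = (3/2 - 1*(-55)) - 1*2205 = (3/2 + 55) - 2205 = 113/2 - 2205 = -4297/2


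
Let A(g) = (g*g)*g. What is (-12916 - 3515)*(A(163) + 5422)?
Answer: -71247592839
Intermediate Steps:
A(g) = g³ (A(g) = g²*g = g³)
(-12916 - 3515)*(A(163) + 5422) = (-12916 - 3515)*(163³ + 5422) = -16431*(4330747 + 5422) = -16431*4336169 = -71247592839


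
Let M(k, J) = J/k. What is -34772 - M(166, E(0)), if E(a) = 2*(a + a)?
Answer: -34772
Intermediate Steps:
E(a) = 4*a (E(a) = 2*(2*a) = 4*a)
-34772 - M(166, E(0)) = -34772 - 4*0/166 = -34772 - 0/166 = -34772 - 1*0 = -34772 + 0 = -34772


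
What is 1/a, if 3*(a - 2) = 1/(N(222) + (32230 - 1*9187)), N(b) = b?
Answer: 69795/139591 ≈ 0.50000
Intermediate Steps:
a = 139591/69795 (a = 2 + 1/(3*(222 + (32230 - 1*9187))) = 2 + 1/(3*(222 + (32230 - 9187))) = 2 + 1/(3*(222 + 23043)) = 2 + (⅓)/23265 = 2 + (⅓)*(1/23265) = 2 + 1/69795 = 139591/69795 ≈ 2.0000)
1/a = 1/(139591/69795) = 69795/139591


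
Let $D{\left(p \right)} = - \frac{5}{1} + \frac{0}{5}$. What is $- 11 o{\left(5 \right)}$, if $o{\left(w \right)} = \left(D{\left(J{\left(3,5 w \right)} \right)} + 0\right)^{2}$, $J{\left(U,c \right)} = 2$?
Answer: $-275$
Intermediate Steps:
$D{\left(p \right)} = -5$ ($D{\left(p \right)} = \left(-5\right) 1 + 0 \cdot \frac{1}{5} = -5 + 0 = -5$)
$o{\left(w \right)} = 25$ ($o{\left(w \right)} = \left(-5 + 0\right)^{2} = \left(-5\right)^{2} = 25$)
$- 11 o{\left(5 \right)} = \left(-11\right) 25 = -275$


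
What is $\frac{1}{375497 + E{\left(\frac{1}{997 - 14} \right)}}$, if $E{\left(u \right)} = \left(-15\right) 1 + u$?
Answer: $\frac{983}{369098807} \approx 2.6632 \cdot 10^{-6}$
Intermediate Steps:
$E{\left(u \right)} = -15 + u$
$\frac{1}{375497 + E{\left(\frac{1}{997 - 14} \right)}} = \frac{1}{375497 - \left(15 - \frac{1}{997 - 14}\right)} = \frac{1}{375497 - \left(15 - \frac{1}{983}\right)} = \frac{1}{375497 + \left(-15 + \frac{1}{983}\right)} = \frac{1}{375497 - \frac{14744}{983}} = \frac{1}{\frac{369098807}{983}} = \frac{983}{369098807}$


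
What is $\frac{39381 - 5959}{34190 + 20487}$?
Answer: $\frac{33422}{54677} \approx 0.61126$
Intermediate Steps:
$\frac{39381 - 5959}{34190 + 20487} = \frac{33422}{54677}$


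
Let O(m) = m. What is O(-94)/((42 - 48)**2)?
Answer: -47/18 ≈ -2.6111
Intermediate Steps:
O(-94)/((42 - 48)**2) = -94/(42 - 48)**2 = -94/((-6)**2) = -94/36 = -94*1/36 = -47/18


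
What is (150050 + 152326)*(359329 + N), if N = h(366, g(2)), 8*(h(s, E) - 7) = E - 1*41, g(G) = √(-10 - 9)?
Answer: 108653032659 + 37797*I*√19 ≈ 1.0865e+11 + 1.6475e+5*I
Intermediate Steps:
g(G) = I*√19 (g(G) = √(-19) = I*√19)
h(s, E) = 15/8 + E/8 (h(s, E) = 7 + (E - 1*41)/8 = 7 + (E - 41)/8 = 7 + (-41 + E)/8 = 7 + (-41/8 + E/8) = 15/8 + E/8)
N = 15/8 + I*√19/8 (N = 15/8 + (I*√19)/8 = 15/8 + I*√19/8 ≈ 1.875 + 0.54486*I)
(150050 + 152326)*(359329 + N) = (150050 + 152326)*(359329 + (15/8 + I*√19/8)) = 302376*(2874647/8 + I*√19/8) = 108653032659 + 37797*I*√19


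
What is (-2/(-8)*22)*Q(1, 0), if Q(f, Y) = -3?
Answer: -33/2 ≈ -16.500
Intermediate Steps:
(-2/(-8)*22)*Q(1, 0) = (-2/(-8)*22)*(-3) = (-2*(-⅛)*22)*(-3) = ((¼)*22)*(-3) = (11/2)*(-3) = -33/2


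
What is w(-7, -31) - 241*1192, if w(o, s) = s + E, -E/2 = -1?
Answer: -287301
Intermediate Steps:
E = 2 (E = -2*(-1) = 2)
w(o, s) = 2 + s (w(o, s) = s + 2 = 2 + s)
w(-7, -31) - 241*1192 = (2 - 31) - 241*1192 = -29 - 287272 = -287301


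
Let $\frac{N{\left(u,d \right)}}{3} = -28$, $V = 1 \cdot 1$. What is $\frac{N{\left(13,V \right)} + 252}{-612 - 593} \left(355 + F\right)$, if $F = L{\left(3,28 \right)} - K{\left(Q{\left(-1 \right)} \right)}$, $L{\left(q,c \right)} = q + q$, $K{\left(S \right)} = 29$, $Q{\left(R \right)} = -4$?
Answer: $- \frac{55776}{1205} \approx -46.287$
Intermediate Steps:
$V = 1$
$N{\left(u,d \right)} = -84$ ($N{\left(u,d \right)} = 3 \left(-28\right) = -84$)
$L{\left(q,c \right)} = 2 q$
$F = -23$ ($F = 2 \cdot 3 - 29 = 6 - 29 = -23$)
$\frac{N{\left(13,V \right)} + 252}{-612 - 593} \left(355 + F\right) = \frac{-84 + 252}{-612 - 593} \left(355 - 23\right) = \frac{168}{-1205} \cdot 332 = 168 \left(- \frac{1}{1205}\right) 332 = \left(- \frac{168}{1205}\right) 332 = - \frac{55776}{1205}$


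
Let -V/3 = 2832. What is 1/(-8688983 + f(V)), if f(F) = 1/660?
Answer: -660/5734728779 ≈ -1.1509e-7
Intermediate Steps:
V = -8496 (V = -3*2832 = -8496)
f(F) = 1/660
1/(-8688983 + f(V)) = 1/(-8688983 + 1/660) = 1/(-5734728779/660) = -660/5734728779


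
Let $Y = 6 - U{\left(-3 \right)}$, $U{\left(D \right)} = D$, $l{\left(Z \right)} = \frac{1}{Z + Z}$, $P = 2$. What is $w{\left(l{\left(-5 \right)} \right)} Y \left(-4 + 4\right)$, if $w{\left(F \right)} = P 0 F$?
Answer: $0$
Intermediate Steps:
$l{\left(Z \right)} = \frac{1}{2 Z}$
$w{\left(F \right)} = 0$ ($w{\left(F \right)} = 2 \cdot 0 F = 0 F = 0$)
$Y = 9$ ($Y = 6 - -3 = 6 + 3 = 9$)
$w{\left(l{\left(-5 \right)} \right)} Y \left(-4 + 4\right) = 0 \cdot 9 \left(-4 + 4\right) = 0 \cdot 0 = 0$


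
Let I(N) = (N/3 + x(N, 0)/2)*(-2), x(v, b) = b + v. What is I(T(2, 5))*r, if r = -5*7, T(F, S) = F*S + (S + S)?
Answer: 3500/3 ≈ 1166.7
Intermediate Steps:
T(F, S) = 2*S + F*S (T(F, S) = F*S + 2*S = 2*S + F*S)
r = -35
I(N) = -5*N/3 (I(N) = (N/3 + (0 + N)/2)*(-2) = (N*(⅓) + N*(½))*(-2) = (N/3 + N/2)*(-2) = (5*N/6)*(-2) = -5*N/3)
I(T(2, 5))*r = -25*(2 + 2)/3*(-35) = -25*4/3*(-35) = -5/3*20*(-35) = -100/3*(-35) = 3500/3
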